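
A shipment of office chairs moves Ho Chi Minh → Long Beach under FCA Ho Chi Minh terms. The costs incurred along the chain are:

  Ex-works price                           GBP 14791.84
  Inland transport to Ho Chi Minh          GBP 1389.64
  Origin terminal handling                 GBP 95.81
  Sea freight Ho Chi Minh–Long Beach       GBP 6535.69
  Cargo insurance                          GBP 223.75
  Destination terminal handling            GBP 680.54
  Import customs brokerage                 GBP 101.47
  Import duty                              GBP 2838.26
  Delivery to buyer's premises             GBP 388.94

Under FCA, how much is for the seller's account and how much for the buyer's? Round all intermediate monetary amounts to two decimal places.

FCA: the seller delivers export-cleared goods to the carrier; the buyer bears costs from that point.
Seller's account: goods 14791.84 + inland to port 1389.64 = 16181.48
Buyer's account: origin terminal 95.81 + freight 6535.69 + insurance 223.75 + destination terminal 680.54 + brokerage 101.47 + duty 2838.26 + delivery 388.94 = 10864.46

Seller: GBP 16181.48; buyer: GBP 10864.46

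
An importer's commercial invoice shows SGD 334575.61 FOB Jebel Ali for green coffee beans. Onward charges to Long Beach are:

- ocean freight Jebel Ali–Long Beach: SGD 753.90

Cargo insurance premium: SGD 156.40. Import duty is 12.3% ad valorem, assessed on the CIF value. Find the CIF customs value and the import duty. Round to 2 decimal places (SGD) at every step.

CIF value: SGD 335485.91; import duty: SGD 41264.77

CIF = FOB price + freight + insurance
CIF = 334575.61 + 753.90 + 156.40 = 335485.91
Import duty = 335485.91 × 12.3% = 41264.77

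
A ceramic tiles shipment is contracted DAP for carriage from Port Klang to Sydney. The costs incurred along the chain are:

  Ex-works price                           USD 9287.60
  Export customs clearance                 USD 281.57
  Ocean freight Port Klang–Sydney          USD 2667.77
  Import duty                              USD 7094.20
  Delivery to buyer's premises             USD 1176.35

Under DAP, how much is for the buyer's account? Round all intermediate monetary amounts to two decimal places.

Buyer's account: USD 7094.20

DAP: the seller bears all costs to the named destination except import duty and clearance.
Seller's account: goods 9287.60 + export clearance 281.57 + freight 2667.77 + delivery 1176.35 = 13413.29
Buyer's account: duty 7094.20 = 7094.20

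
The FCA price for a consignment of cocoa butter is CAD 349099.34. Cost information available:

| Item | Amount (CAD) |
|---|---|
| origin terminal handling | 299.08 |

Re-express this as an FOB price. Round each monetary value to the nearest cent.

FOB price: CAD 349398.42

From FCA to FOB, the seller additionally bears: origin terminal.
FOB price = 349099.34 + 299.08 = 349398.42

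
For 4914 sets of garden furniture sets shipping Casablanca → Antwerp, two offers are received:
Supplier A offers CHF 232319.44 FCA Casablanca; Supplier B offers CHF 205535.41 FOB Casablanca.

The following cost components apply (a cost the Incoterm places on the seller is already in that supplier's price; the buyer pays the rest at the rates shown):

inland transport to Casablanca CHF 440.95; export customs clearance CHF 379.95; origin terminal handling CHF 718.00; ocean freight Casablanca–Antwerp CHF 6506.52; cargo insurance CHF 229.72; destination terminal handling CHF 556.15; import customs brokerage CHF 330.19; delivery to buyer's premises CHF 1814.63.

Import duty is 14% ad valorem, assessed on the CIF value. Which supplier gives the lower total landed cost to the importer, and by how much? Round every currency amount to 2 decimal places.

Supplier A (FCA):
CIF value = FCA price + origin terminal + freight + insurance = 232319.44 + 718.00 + 6506.52 + 229.72 = 239773.68
Import duty = 239773.68 × 14% = 33568.32
Buyer bears (A): 718.00 + 6506.52 + 229.72 + 556.15 + 330.19 + 1814.63 = 10155.21
Landed cost (A) = invoice 232319.44 + 10155.21 + duty 33568.32 = 276042.97
Supplier B (FOB):
CIF value = FOB price + freight + insurance = 205535.41 + 6506.52 + 229.72 = 212271.65
Import duty = 212271.65 × 14% = 29718.03
Buyer bears (B): 6506.52 + 229.72 + 556.15 + 330.19 + 1814.63 = 9437.21
Landed cost (B) = invoice 205535.41 + 9437.21 + duty 29718.03 = 244690.65
Difference = |276042.97 − 244690.65| = 31352.32

Supplier B is cheaper by CHF 31352.32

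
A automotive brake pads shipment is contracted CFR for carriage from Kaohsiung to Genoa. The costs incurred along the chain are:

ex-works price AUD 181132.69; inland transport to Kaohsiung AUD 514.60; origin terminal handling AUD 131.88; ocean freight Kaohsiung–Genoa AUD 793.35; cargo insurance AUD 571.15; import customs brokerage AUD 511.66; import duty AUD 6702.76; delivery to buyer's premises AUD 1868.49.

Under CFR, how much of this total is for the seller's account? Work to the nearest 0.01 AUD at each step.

CFR: the seller pays costs through ocean freight to the destination port, but not insurance.
Seller's account: goods 181132.69 + inland to port 514.60 + origin terminal 131.88 + freight 793.35 = 182572.52
Buyer's account: insurance 571.15 + brokerage 511.66 + duty 6702.76 + delivery 1868.49 = 9654.06

Seller's account: AUD 182572.52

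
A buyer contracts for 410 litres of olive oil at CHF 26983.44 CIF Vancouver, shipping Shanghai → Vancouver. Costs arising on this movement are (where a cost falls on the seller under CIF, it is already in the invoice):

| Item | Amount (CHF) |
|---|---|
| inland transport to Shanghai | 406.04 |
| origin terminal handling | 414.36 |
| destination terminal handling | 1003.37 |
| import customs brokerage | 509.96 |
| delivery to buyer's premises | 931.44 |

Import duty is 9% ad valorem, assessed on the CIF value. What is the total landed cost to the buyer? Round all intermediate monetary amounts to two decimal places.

CIF: the seller pays costs through ocean freight and marine insurance to the destination port.
Already in the invoice (seller's account under CIF): inland to port, origin terminal — exclude.
The CIF price already equals the CIF value: 26983.44
Import duty = 26983.44 × 9% = 2428.51
Buyer bears: destination terminal 1003.37 + brokerage 509.96 + delivery 931.44 + duty 2428.51 = 4873.28
Landed cost = invoice 26983.44 + 4873.28 = 31856.72

Total landed cost: CHF 31856.72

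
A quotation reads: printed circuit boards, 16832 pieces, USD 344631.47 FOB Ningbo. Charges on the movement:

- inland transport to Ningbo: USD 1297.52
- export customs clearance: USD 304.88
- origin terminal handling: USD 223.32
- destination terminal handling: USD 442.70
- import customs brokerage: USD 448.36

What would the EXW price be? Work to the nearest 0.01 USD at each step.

Not relevant to the conversion: brokerage, destination terminal — on the buyer under both terms; not part of either seller's price.
From FOB to EXW, the seller no longer bears: inland to port, export clearance, origin terminal.
EXW price = 344631.47 − 1297.52 − 304.88 − 223.32 = 342805.75

EXW price: USD 342805.75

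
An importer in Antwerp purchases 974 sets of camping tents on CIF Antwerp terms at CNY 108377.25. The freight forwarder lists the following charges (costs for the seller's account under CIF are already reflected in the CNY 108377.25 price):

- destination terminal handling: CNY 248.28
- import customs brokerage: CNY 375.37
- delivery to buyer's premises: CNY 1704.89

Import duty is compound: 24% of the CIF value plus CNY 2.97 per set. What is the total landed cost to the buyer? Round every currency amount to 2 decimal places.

Total landed cost: CNY 139609.11

CIF: the seller pays costs through ocean freight and marine insurance to the destination port.
The CIF price already equals the CIF value: 108377.25
Ad valorem component: 108377.25 × 24% = 26010.54
Specific component: 974 × 2.97 = 2892.78
Import duty = 26010.54 + 2892.78 = 28903.32
Buyer bears: destination terminal 248.28 + brokerage 375.37 + delivery 1704.89 + duty 28903.32 = 31231.86
Landed cost = invoice 108377.25 + 31231.86 = 139609.11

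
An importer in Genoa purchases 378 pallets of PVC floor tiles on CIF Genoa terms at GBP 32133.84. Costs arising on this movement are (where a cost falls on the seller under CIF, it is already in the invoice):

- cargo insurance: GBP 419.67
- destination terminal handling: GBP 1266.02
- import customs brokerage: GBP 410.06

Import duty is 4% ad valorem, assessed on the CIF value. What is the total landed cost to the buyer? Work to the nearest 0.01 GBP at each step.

CIF: the seller pays costs through ocean freight and marine insurance to the destination port.
Already in the invoice (seller's account under CIF): insurance — exclude.
The CIF price already equals the CIF value: 32133.84
Import duty = 32133.84 × 4% = 1285.35
Buyer bears: destination terminal 1266.02 + brokerage 410.06 + duty 1285.35 = 2961.43
Landed cost = invoice 32133.84 + 2961.43 = 35095.27

Total landed cost: GBP 35095.27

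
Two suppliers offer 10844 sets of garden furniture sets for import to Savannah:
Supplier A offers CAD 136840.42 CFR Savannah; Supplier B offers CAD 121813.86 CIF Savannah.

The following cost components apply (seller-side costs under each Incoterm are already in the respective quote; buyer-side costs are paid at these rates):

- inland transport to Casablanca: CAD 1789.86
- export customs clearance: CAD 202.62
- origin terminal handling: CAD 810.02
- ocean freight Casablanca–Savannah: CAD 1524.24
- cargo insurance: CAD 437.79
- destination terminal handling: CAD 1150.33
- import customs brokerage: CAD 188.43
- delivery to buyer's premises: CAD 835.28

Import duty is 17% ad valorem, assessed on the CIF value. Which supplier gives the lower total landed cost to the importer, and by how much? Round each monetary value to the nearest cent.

Supplier A (CFR):
CIF value = CFR price + insurance = 136840.42 + 437.79 = 137278.21
Import duty = 137278.21 × 17% = 23337.30
Buyer bears (A): 437.79 + 1150.33 + 188.43 + 835.28 = 2611.83
Landed cost (A) = invoice 136840.42 + 2611.83 + duty 23337.30 = 162789.55
Supplier B (CIF):
The CIF price already equals the CIF value: 121813.86
Import duty = 121813.86 × 17% = 20708.36
Buyer bears (B): 1150.33 + 188.43 + 835.28 = 2174.04
Landed cost (B) = invoice 121813.86 + 2174.04 + duty 20708.36 = 144696.26
Difference = |162789.55 − 144696.26| = 18093.29

Supplier B is cheaper by CAD 18093.29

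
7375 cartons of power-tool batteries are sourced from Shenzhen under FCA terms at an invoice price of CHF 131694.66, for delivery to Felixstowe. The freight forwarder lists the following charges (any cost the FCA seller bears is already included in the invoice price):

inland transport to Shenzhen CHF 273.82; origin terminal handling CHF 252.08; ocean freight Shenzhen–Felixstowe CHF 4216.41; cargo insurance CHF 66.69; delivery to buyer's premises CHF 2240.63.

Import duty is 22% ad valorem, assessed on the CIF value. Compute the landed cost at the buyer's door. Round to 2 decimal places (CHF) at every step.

Total landed cost: CHF 168441.03

FCA: the seller delivers export-cleared goods to the carrier; the buyer bears costs from that point.
Already in the invoice (seller's account under FCA): inland to port — exclude.
CIF value = FCA price + origin terminal + freight + insurance = 131694.66 + 252.08 + 4216.41 + 66.69 = 136229.84
Import duty = 136229.84 × 22% = 29970.56
Buyer bears: origin terminal 252.08 + freight 4216.41 + insurance 66.69 + delivery 2240.63 + duty 29970.56 = 36746.37
Landed cost = invoice 131694.66 + 36746.37 = 168441.03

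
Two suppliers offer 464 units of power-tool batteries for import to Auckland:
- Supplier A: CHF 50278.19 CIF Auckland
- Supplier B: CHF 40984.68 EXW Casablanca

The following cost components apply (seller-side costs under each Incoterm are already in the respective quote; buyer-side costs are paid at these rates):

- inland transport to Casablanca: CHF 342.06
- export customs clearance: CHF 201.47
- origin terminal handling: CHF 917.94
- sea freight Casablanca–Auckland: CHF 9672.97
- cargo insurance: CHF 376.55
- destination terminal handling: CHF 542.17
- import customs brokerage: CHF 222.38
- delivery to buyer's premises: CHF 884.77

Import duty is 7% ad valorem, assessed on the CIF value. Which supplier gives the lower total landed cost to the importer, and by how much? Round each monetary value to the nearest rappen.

Supplier A (CIF):
The CIF price already equals the CIF value: 50278.19
Import duty = 50278.19 × 7% = 3519.47
Buyer bears (A): 542.17 + 222.38 + 884.77 = 1649.32
Landed cost (A) = invoice 50278.19 + 1649.32 + duty 3519.47 = 55446.98
Supplier B (EXW):
CIF value = EXW price + inland to port + export clearance + origin terminal + freight + insurance = 40984.68 + 342.06 + 201.47 + 917.94 + 9672.97 + 376.55 = 52495.67
Import duty = 52495.67 × 7% = 3674.70
Buyer bears (B): 342.06 + 201.47 + 917.94 + 9672.97 + 376.55 + 542.17 + 222.38 + 884.77 = 13160.31
Landed cost (B) = invoice 40984.68 + 13160.31 + duty 3674.70 = 57819.69
Difference = |55446.98 − 57819.69| = 2372.71

Supplier A is cheaper by CHF 2372.71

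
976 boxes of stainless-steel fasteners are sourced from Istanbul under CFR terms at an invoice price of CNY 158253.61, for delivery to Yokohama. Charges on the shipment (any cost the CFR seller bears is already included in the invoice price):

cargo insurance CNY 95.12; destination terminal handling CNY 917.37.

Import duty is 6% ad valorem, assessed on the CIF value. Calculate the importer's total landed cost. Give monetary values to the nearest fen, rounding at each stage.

CFR: the seller pays costs through ocean freight to the destination port, but not insurance.
CIF value = CFR price + insurance = 158253.61 + 95.12 = 158348.73
Import duty = 158348.73 × 6% = 9500.92
Buyer bears: insurance 95.12 + destination terminal 917.37 + duty 9500.92 = 10513.41
Landed cost = invoice 158253.61 + 10513.41 = 168767.02

Total landed cost: CNY 168767.02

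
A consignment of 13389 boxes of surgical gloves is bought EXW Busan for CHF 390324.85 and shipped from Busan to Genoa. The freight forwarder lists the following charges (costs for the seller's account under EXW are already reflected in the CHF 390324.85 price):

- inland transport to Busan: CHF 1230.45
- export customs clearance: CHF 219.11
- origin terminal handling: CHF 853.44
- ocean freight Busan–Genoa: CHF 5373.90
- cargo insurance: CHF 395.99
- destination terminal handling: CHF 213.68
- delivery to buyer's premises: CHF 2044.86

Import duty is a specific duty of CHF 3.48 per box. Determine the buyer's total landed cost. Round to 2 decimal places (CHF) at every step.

EXW: the seller makes goods available at their premises; the buyer bears all onward costs.
CIF value = EXW price + inland to port + export clearance + origin terminal + freight + insurance = 390324.85 + 1230.45 + 219.11 + 853.44 + 5373.90 + 395.99 = 398397.74
Import duty = 13389 × 3.48 = 46593.72
Buyer bears: inland to port 1230.45 + export clearance 219.11 + origin terminal 853.44 + freight 5373.90 + insurance 395.99 + destination terminal 213.68 + delivery 2044.86 + duty 46593.72 = 56925.15
Landed cost = invoice 390324.85 + 56925.15 = 447250.00

Total landed cost: CHF 447250.00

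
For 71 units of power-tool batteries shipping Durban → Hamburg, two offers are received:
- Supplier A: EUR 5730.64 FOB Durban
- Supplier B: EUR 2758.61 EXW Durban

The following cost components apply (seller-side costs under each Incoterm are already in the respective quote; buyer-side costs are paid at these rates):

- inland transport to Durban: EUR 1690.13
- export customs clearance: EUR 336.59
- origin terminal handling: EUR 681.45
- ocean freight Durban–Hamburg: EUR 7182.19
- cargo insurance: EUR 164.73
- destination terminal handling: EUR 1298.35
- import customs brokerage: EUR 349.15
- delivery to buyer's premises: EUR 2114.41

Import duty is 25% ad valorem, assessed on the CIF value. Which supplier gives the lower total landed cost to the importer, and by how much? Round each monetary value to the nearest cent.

Supplier A (FOB):
CIF value = FOB price + freight + insurance = 5730.64 + 7182.19 + 164.73 = 13077.56
Import duty = 13077.56 × 25% = 3269.39
Buyer bears (A): 7182.19 + 164.73 + 1298.35 + 349.15 + 2114.41 = 11108.83
Landed cost (A) = invoice 5730.64 + 11108.83 + duty 3269.39 = 20108.86
Supplier B (EXW):
CIF value = EXW price + inland to port + export clearance + origin terminal + freight + insurance = 2758.61 + 1690.13 + 336.59 + 681.45 + 7182.19 + 164.73 = 12813.70
Import duty = 12813.70 × 25% = 3203.43
Buyer bears (B): 1690.13 + 336.59 + 681.45 + 7182.19 + 164.73 + 1298.35 + 349.15 + 2114.41 = 13817.00
Landed cost (B) = invoice 2758.61 + 13817.00 + duty 3203.43 = 19779.04
Difference = |20108.86 − 19779.04| = 329.82

Supplier B is cheaper by EUR 329.82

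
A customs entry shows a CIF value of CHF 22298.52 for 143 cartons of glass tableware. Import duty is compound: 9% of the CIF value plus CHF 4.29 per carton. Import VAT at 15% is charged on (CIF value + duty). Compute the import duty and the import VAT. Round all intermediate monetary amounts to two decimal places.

Ad valorem component: 22298.52 × 9% = 2006.87
Specific component: 143 × 4.29 = 613.47
Import duty = 2006.87 + 613.47 = 2620.34
VAT base = CIF + duty = 22298.52 + 2620.34 = 24918.86
Import VAT = 24918.86 × 15% = 3737.83

Import duty: CHF 2620.34; import VAT: CHF 3737.83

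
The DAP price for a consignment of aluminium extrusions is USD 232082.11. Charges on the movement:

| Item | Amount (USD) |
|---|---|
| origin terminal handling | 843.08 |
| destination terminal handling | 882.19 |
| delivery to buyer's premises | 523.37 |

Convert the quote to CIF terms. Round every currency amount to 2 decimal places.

Not relevant to the conversion: origin terminal — on the seller under both DAP and CIF; already in the DAP price and stays in the CIF price.
From DAP to CIF, the seller no longer bears: destination terminal, delivery.
CIF price = 232082.11 − 882.19 − 523.37 = 230676.55

CIF price: USD 230676.55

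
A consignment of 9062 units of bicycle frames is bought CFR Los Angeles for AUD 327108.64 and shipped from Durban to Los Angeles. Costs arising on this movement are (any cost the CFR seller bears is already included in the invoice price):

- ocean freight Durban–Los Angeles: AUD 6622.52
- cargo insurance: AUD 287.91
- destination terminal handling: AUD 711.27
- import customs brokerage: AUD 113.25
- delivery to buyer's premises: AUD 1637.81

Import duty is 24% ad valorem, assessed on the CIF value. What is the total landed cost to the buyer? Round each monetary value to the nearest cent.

Total landed cost: AUD 408434.05

CFR: the seller pays costs through ocean freight to the destination port, but not insurance.
Already in the invoice (seller's account under CFR): freight — exclude.
CIF value = CFR price + insurance = 327108.64 + 287.91 = 327396.55
Import duty = 327396.55 × 24% = 78575.17
Buyer bears: insurance 287.91 + destination terminal 711.27 + brokerage 113.25 + delivery 1637.81 + duty 78575.17 = 81325.41
Landed cost = invoice 327108.64 + 81325.41 = 408434.05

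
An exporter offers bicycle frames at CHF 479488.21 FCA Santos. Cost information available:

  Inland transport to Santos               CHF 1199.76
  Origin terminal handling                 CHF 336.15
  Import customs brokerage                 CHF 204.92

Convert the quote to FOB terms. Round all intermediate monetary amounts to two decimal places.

Not relevant to the conversion: inland to port — on the seller under both FCA and FOB; already in the FCA price and stays in the FOB price. brokerage — on the buyer under both terms; not part of either seller's price.
From FCA to FOB, the seller additionally bears: origin terminal.
FOB price = 479488.21 + 336.15 = 479824.36

FOB price: CHF 479824.36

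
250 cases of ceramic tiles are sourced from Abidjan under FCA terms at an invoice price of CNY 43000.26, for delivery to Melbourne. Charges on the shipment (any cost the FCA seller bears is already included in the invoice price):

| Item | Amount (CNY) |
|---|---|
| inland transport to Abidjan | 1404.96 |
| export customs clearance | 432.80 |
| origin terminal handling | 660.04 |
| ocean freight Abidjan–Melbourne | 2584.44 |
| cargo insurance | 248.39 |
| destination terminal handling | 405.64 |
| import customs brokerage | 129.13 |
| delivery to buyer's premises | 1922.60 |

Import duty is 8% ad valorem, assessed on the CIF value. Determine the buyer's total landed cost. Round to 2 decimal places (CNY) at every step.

FCA: the seller delivers export-cleared goods to the carrier; the buyer bears costs from that point.
Already in the invoice (seller's account under FCA): inland to port, export clearance — exclude.
CIF value = FCA price + origin terminal + freight + insurance = 43000.26 + 660.04 + 2584.44 + 248.39 = 46493.13
Import duty = 46493.13 × 8% = 3719.45
Buyer bears: origin terminal 660.04 + freight 2584.44 + insurance 248.39 + destination terminal 405.64 + brokerage 129.13 + delivery 1922.60 + duty 3719.45 = 9669.69
Landed cost = invoice 43000.26 + 9669.69 = 52669.95

Total landed cost: CNY 52669.95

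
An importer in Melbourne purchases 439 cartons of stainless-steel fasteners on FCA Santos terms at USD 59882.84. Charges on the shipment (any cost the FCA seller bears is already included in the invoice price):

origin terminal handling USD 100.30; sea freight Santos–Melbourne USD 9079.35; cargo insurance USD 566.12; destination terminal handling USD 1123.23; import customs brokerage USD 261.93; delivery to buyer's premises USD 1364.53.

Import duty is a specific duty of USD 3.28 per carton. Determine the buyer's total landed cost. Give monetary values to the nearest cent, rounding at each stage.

Total landed cost: USD 73818.22

FCA: the seller delivers export-cleared goods to the carrier; the buyer bears costs from that point.
CIF value = FCA price + origin terminal + freight + insurance = 59882.84 + 100.30 + 9079.35 + 566.12 = 69628.61
Import duty = 439 × 3.28 = 1439.92
Buyer bears: origin terminal 100.30 + freight 9079.35 + insurance 566.12 + destination terminal 1123.23 + brokerage 261.93 + delivery 1364.53 + duty 1439.92 = 13935.38
Landed cost = invoice 59882.84 + 13935.38 = 73818.22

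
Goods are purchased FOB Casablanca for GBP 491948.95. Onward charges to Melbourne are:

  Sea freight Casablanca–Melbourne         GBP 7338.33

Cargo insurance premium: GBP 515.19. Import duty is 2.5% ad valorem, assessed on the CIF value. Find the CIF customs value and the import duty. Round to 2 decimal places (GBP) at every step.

CIF = FOB price + freight + insurance
CIF = 491948.95 + 7338.33 + 515.19 = 499802.47
Import duty = 499802.47 × 2.5% = 12495.06

CIF value: GBP 499802.47; import duty: GBP 12495.06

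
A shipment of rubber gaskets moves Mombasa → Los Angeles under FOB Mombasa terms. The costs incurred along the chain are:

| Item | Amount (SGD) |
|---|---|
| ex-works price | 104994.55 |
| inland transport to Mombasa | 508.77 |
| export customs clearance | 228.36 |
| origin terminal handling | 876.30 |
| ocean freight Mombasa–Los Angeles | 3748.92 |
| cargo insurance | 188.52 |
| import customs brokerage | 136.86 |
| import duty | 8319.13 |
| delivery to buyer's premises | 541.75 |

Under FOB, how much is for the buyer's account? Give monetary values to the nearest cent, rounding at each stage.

FOB: the seller bears costs until goods are on board at the origin port; the buyer bears freight, insurance and all costs thereafter.
Seller's account: goods 104994.55 + inland to port 508.77 + export clearance 228.36 + origin terminal 876.30 = 106607.98
Buyer's account: freight 3748.92 + insurance 188.52 + brokerage 136.86 + duty 8319.13 + delivery 541.75 = 12935.18

Buyer's account: SGD 12935.18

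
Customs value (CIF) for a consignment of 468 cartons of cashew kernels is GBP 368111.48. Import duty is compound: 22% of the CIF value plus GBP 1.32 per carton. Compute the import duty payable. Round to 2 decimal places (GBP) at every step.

Ad valorem component: 368111.48 × 22% = 80984.53
Specific component: 468 × 1.32 = 617.76
Import duty = 80984.53 + 617.76 = 81602.29

Import duty: GBP 81602.29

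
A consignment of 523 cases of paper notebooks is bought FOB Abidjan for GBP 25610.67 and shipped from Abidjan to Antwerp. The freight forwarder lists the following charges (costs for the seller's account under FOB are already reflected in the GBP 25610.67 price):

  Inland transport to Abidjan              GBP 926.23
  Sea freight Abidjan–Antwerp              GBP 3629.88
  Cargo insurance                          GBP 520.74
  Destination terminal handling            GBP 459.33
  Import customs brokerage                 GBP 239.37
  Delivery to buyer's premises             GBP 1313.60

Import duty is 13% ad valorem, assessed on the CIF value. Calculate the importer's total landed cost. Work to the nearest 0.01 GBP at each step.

Total landed cost: GBP 35642.56

FOB: the seller bears costs until goods are on board at the origin port; the buyer bears freight, insurance and all costs thereafter.
Already in the invoice (seller's account under FOB): inland to port — exclude.
CIF value = FOB price + freight + insurance = 25610.67 + 3629.88 + 520.74 = 29761.29
Import duty = 29761.29 × 13% = 3868.97
Buyer bears: freight 3629.88 + insurance 520.74 + destination terminal 459.33 + brokerage 239.37 + delivery 1313.60 + duty 3868.97 = 10031.89
Landed cost = invoice 25610.67 + 10031.89 = 35642.56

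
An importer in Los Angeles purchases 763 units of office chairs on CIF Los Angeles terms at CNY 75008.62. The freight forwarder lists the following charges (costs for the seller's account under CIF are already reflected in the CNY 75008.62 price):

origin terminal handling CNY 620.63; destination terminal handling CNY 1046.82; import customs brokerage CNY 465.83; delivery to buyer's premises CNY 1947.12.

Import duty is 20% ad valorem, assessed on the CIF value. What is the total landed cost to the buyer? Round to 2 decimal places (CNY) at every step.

CIF: the seller pays costs through ocean freight and marine insurance to the destination port.
Already in the invoice (seller's account under CIF): origin terminal — exclude.
The CIF price already equals the CIF value: 75008.62
Import duty = 75008.62 × 20% = 15001.72
Buyer bears: destination terminal 1046.82 + brokerage 465.83 + delivery 1947.12 + duty 15001.72 = 18461.49
Landed cost = invoice 75008.62 + 18461.49 = 93470.11

Total landed cost: CNY 93470.11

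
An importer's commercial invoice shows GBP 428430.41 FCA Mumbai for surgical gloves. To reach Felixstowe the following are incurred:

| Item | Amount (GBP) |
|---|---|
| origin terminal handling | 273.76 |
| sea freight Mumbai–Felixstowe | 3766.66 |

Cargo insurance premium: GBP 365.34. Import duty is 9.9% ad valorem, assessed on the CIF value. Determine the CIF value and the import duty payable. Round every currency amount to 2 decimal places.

CIF value: GBP 432836.17; import duty: GBP 42850.78

CIF = FCA price + pre-shipment costs + freight + insurance
CIF = 428430.41 + 273.76 + 3766.66 + 365.34 = 432836.17
Import duty = 432836.17 × 9.9% = 42850.78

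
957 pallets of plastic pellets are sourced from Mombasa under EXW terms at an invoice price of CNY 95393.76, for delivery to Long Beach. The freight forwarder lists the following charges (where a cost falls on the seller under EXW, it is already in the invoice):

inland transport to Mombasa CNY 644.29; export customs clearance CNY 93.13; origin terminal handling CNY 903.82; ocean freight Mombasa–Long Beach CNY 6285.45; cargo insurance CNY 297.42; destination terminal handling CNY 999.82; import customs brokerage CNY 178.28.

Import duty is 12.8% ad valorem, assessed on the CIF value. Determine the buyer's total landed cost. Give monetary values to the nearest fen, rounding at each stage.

EXW: the seller makes goods available at their premises; the buyer bears all onward costs.
CIF value = EXW price + inland to port + export clearance + origin terminal + freight + insurance = 95393.76 + 644.29 + 93.13 + 903.82 + 6285.45 + 297.42 = 103617.87
Import duty = 103617.87 × 12.8% = 13263.09
Buyer bears: inland to port 644.29 + export clearance 93.13 + origin terminal 903.82 + freight 6285.45 + insurance 297.42 + destination terminal 999.82 + brokerage 178.28 + duty 13263.09 = 22665.30
Landed cost = invoice 95393.76 + 22665.30 = 118059.06

Total landed cost: CNY 118059.06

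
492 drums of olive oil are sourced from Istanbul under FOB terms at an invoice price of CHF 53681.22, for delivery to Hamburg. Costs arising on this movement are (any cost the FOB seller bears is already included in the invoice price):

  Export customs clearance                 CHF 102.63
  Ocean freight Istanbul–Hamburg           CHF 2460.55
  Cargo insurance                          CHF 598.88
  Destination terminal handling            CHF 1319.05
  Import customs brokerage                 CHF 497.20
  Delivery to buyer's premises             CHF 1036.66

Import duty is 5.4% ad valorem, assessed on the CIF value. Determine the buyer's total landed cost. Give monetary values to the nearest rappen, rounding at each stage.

FOB: the seller bears costs until goods are on board at the origin port; the buyer bears freight, insurance and all costs thereafter.
Already in the invoice (seller's account under FOB): export clearance — exclude.
CIF value = FOB price + freight + insurance = 53681.22 + 2460.55 + 598.88 = 56740.65
Import duty = 56740.65 × 5.4% = 3064.00
Buyer bears: freight 2460.55 + insurance 598.88 + destination terminal 1319.05 + brokerage 497.20 + delivery 1036.66 + duty 3064.00 = 8976.34
Landed cost = invoice 53681.22 + 8976.34 = 62657.56

Total landed cost: CHF 62657.56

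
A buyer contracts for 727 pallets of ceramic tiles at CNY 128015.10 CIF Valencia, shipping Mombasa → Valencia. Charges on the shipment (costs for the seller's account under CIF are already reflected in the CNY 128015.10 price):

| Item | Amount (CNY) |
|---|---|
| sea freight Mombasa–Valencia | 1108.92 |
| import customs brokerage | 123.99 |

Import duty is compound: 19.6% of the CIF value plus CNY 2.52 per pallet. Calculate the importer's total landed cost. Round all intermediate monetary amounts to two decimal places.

CIF: the seller pays costs through ocean freight and marine insurance to the destination port.
Already in the invoice (seller's account under CIF): freight — exclude.
The CIF price already equals the CIF value: 128015.10
Ad valorem component: 128015.10 × 19.6% = 25090.96
Specific component: 727 × 2.52 = 1832.04
Import duty = 25090.96 + 1832.04 = 26923.00
Buyer bears: brokerage 123.99 + duty 26923.00 = 27046.99
Landed cost = invoice 128015.10 + 27046.99 = 155062.09

Total landed cost: CNY 155062.09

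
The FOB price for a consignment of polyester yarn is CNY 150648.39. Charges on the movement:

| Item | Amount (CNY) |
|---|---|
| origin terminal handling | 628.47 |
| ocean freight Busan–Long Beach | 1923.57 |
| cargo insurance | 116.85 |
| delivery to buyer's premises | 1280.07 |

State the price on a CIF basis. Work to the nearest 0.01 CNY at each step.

Not relevant to the conversion: origin terminal — on the seller under both FOB and CIF; already in the FOB price and stays in the CIF price. delivery — on the buyer under both terms; not part of either seller's price.
From FOB to CIF, the seller additionally bears: freight, insurance.
CIF price = 150648.39 + 1923.57 + 116.85 = 152688.81

CIF price: CNY 152688.81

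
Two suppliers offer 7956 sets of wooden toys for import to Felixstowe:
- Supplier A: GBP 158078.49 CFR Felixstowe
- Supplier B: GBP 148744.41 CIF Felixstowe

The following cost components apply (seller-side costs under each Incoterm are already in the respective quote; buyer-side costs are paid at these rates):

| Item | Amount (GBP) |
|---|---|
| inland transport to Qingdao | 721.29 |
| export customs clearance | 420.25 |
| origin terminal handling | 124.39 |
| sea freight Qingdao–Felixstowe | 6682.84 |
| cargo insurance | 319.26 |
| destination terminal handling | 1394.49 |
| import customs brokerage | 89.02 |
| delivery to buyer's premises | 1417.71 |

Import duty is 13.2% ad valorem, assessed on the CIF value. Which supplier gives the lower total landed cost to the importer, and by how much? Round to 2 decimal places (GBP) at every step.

Supplier B is cheaper by GBP 10927.58

Supplier A (CFR):
CIF value = CFR price + insurance = 158078.49 + 319.26 = 158397.75
Import duty = 158397.75 × 13.2% = 20908.50
Buyer bears (A): 319.26 + 1394.49 + 89.02 + 1417.71 = 3220.48
Landed cost (A) = invoice 158078.49 + 3220.48 + duty 20908.50 = 182207.47
Supplier B (CIF):
The CIF price already equals the CIF value: 148744.41
Import duty = 148744.41 × 13.2% = 19634.26
Buyer bears (B): 1394.49 + 89.02 + 1417.71 = 2901.22
Landed cost (B) = invoice 148744.41 + 2901.22 + duty 19634.26 = 171279.89
Difference = |182207.47 − 171279.89| = 10927.58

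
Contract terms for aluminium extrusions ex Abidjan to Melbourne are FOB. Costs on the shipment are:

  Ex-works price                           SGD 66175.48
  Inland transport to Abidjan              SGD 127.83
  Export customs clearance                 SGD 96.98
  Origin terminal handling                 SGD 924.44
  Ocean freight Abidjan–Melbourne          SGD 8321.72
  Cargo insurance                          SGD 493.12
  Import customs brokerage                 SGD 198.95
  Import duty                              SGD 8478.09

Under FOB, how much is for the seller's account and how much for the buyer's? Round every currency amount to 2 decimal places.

Seller: SGD 67324.73; buyer: SGD 17491.88

FOB: the seller bears costs until goods are on board at the origin port; the buyer bears freight, insurance and all costs thereafter.
Seller's account: goods 66175.48 + inland to port 127.83 + export clearance 96.98 + origin terminal 924.44 = 67324.73
Buyer's account: freight 8321.72 + insurance 493.12 + brokerage 198.95 + duty 8478.09 = 17491.88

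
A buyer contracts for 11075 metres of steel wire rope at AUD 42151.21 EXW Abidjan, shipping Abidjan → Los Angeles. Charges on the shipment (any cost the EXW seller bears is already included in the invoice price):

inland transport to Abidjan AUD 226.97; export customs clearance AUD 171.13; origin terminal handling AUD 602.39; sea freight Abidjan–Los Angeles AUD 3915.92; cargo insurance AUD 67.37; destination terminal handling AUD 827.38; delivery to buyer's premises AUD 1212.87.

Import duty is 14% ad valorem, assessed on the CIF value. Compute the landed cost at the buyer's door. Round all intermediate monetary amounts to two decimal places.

Total landed cost: AUD 55774.14

EXW: the seller makes goods available at their premises; the buyer bears all onward costs.
CIF value = EXW price + inland to port + export clearance + origin terminal + freight + insurance = 42151.21 + 226.97 + 171.13 + 602.39 + 3915.92 + 67.37 = 47134.99
Import duty = 47134.99 × 14% = 6598.90
Buyer bears: inland to port 226.97 + export clearance 171.13 + origin terminal 602.39 + freight 3915.92 + insurance 67.37 + destination terminal 827.38 + delivery 1212.87 + duty 6598.90 = 13622.93
Landed cost = invoice 42151.21 + 13622.93 = 55774.14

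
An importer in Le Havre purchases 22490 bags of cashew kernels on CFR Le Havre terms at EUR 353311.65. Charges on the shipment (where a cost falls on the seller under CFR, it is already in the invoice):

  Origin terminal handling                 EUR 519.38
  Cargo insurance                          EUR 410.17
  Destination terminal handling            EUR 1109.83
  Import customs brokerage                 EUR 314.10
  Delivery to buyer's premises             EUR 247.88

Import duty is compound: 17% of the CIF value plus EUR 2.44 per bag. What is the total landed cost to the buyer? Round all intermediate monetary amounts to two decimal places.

CFR: the seller pays costs through ocean freight to the destination port, but not insurance.
Already in the invoice (seller's account under CFR): origin terminal — exclude.
CIF value = CFR price + insurance = 353311.65 + 410.17 = 353721.82
Ad valorem component: 353721.82 × 17% = 60132.71
Specific component: 22490 × 2.44 = 54875.60
Import duty = 60132.71 + 54875.60 = 115008.31
Buyer bears: insurance 410.17 + destination terminal 1109.83 + brokerage 314.10 + delivery 247.88 + duty 115008.31 = 117090.29
Landed cost = invoice 353311.65 + 117090.29 = 470401.94

Total landed cost: EUR 470401.94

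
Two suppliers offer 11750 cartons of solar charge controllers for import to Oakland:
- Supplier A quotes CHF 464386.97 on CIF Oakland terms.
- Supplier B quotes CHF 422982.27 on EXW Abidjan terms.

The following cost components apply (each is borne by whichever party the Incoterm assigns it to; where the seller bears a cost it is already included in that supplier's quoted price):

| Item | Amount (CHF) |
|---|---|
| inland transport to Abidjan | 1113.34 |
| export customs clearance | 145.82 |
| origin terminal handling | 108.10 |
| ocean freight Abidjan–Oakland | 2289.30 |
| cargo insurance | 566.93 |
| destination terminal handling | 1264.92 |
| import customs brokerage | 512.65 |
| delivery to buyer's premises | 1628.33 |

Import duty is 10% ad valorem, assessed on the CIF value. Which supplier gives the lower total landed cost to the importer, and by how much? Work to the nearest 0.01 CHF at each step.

Supplier A (CIF):
The CIF price already equals the CIF value: 464386.97
Import duty = 464386.97 × 10% = 46438.70
Buyer bears (A): 1264.92 + 512.65 + 1628.33 = 3405.90
Landed cost (A) = invoice 464386.97 + 3405.90 + duty 46438.70 = 514231.57
Supplier B (EXW):
CIF value = EXW price + inland to port + export clearance + origin terminal + freight + insurance = 422982.27 + 1113.34 + 145.82 + 108.10 + 2289.30 + 566.93 = 427205.76
Import duty = 427205.76 × 10% = 42720.58
Buyer bears (B): 1113.34 + 145.82 + 108.10 + 2289.30 + 566.93 + 1264.92 + 512.65 + 1628.33 = 7629.39
Landed cost (B) = invoice 422982.27 + 7629.39 + duty 42720.58 = 473332.24
Difference = |514231.57 − 473332.24| = 40899.33

Supplier B is cheaper by CHF 40899.33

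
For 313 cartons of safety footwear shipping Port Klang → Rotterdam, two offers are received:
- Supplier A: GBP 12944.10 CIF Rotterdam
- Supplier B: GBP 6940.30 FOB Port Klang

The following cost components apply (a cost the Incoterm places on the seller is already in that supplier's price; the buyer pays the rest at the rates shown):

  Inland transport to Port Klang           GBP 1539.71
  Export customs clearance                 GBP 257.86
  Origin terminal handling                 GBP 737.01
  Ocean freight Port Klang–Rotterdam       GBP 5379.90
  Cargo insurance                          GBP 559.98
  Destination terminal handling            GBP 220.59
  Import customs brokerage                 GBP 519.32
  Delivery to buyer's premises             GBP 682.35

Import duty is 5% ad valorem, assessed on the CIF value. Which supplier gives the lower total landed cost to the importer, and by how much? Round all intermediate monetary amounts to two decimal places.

Supplier A (CIF):
The CIF price already equals the CIF value: 12944.10
Import duty = 12944.10 × 5% = 647.21
Buyer bears (A): 220.59 + 519.32 + 682.35 = 1422.26
Landed cost (A) = invoice 12944.10 + 1422.26 + duty 647.21 = 15013.57
Supplier B (FOB):
CIF value = FOB price + freight + insurance = 6940.30 + 5379.90 + 559.98 = 12880.18
Import duty = 12880.18 × 5% = 644.01
Buyer bears (B): 5379.90 + 559.98 + 220.59 + 519.32 + 682.35 = 7362.14
Landed cost (B) = invoice 6940.30 + 7362.14 + duty 644.01 = 14946.45
Difference = |15013.57 − 14946.45| = 67.12

Supplier B is cheaper by GBP 67.12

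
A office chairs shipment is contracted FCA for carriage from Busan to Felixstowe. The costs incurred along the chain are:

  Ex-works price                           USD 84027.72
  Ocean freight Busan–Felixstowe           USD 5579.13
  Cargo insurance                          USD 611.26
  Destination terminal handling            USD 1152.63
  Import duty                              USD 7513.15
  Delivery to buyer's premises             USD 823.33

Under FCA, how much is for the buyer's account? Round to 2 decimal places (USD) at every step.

FCA: the seller delivers export-cleared goods to the carrier; the buyer bears costs from that point.
Seller's account: goods 84027.72 = 84027.72
Buyer's account: freight 5579.13 + insurance 611.26 + destination terminal 1152.63 + duty 7513.15 + delivery 823.33 = 15679.50

Buyer's account: USD 15679.50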